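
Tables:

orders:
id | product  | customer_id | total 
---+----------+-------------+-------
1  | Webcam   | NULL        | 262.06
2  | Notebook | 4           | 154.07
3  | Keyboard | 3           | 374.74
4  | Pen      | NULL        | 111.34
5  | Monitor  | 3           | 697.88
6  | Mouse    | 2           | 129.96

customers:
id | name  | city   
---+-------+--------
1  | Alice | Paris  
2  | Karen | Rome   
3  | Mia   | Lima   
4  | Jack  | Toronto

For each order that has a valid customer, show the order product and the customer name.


INNER JOIN keeps only orders rows whose customer_id matches an id in customers. Walk through each order:
  - order 1 (Webcam): customer_id=NULL, no match -> dropped
  - order 2 (Notebook): customer_id=4 -> matches Jack
  - order 3 (Keyboard): customer_id=3 -> matches Mia
  - order 4 (Pen): customer_id=NULL, no match -> dropped
  - order 5 (Monitor): customer_id=3 -> matches Mia
  - order 6 (Mouse): customer_id=2 -> matches Karen
So 2 of 6 rows are dropped.

SQL:
SELECT a.product, b.name AS customer
FROM orders a
INNER JOIN customers b ON a.customer_id = b.id

Result:
product  | customer
---------+---------
Notebook | Jack    
Keyboard | Mia     
Monitor  | Mia     
Mouse    | Karen   


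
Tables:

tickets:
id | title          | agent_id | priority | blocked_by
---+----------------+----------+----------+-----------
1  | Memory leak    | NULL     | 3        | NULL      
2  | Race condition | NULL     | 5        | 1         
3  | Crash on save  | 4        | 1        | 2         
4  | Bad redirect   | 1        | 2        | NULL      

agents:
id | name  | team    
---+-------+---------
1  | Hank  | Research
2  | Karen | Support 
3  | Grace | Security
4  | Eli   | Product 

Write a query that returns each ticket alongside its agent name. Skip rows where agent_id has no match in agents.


INNER JOIN keeps only tickets rows whose agent_id matches an id in agents. Walk through each ticket:
  - ticket 1 (Memory leak): agent_id=NULL, no match -> dropped
  - ticket 2 (Race condition): agent_id=NULL, no match -> dropped
  - ticket 3 (Crash on save): agent_id=4 -> matches Eli
  - ticket 4 (Bad redirect): agent_id=1 -> matches Hank
So 2 of 4 rows are dropped.

SQL:
SELECT a.title, b.name AS agent
FROM tickets a
INNER JOIN agents b ON a.agent_id = b.id

Result:
title         | agent
--------------+------
Crash on save | Eli  
Bad redirect  | Hank 


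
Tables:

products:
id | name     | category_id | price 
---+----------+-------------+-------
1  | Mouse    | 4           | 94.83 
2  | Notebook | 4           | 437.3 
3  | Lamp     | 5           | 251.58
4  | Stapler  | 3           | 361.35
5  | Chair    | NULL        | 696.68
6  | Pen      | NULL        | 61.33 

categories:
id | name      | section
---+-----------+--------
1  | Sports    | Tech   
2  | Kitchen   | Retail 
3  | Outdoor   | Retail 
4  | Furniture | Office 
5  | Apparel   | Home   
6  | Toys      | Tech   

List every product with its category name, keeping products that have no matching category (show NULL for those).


LEFT JOIN keeps every row from products (the left table); where category_id has no match in categories, the category columns become NULL. Walk through each product:
  - product 1 (Mouse): category_id=4 -> matches Furniture
  - product 2 (Notebook): category_id=4 -> matches Furniture
  - product 3 (Lamp): category_id=5 -> matches Apparel
  - product 4 (Stapler): category_id=3 -> matches Outdoor
  - product 5 (Chair): category_id=NULL, no match -> kept with NULL
  - product 6 (Pen): category_id=NULL, no match -> kept with NULL
All 6 rows appear; 2 have NULL category.

SQL:
SELECT a.name, b.name AS category
FROM products a
LEFT JOIN categories b ON a.category_id = b.id

Result:
name     | category 
---------+----------
Mouse    | Furniture
Notebook | Furniture
Lamp     | Apparel  
Stapler  | Outdoor  
Chair    | NULL     
Pen      | NULL     


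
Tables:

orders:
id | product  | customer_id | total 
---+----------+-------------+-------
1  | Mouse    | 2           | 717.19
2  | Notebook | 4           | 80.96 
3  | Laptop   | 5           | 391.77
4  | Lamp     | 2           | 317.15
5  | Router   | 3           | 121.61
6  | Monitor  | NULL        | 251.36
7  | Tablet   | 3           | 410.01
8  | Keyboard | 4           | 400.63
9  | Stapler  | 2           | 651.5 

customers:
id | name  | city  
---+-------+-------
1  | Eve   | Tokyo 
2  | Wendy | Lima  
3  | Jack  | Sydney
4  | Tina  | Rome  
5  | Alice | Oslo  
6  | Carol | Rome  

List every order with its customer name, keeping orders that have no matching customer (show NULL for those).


LEFT JOIN keeps every row from orders (the left table); where customer_id has no match in customers, the customer columns become NULL. Walk through each order:
  - order 1 (Mouse): customer_id=2 -> matches Wendy
  - order 2 (Notebook): customer_id=4 -> matches Tina
  - order 3 (Laptop): customer_id=5 -> matches Alice
  - order 4 (Lamp): customer_id=2 -> matches Wendy
  - order 5 (Router): customer_id=3 -> matches Jack
  - order 6 (Monitor): customer_id=NULL, no match -> kept with NULL
  - order 7 (Tablet): customer_id=3 -> matches Jack
  - order 8 (Keyboard): customer_id=4 -> matches Tina
  - order 9 (Stapler): customer_id=2 -> matches Wendy
All 9 rows appear; 1 has NULL customer.

SQL:
SELECT a.product, b.name AS customer
FROM orders a
LEFT JOIN customers b ON a.customer_id = b.id

Result:
product  | customer
---------+---------
Mouse    | Wendy   
Notebook | Tina    
Laptop   | Alice   
Lamp     | Wendy   
Router   | Jack    
Monitor  | NULL    
Tablet   | Jack    
Keyboard | Tina    
Stapler  | Wendy   


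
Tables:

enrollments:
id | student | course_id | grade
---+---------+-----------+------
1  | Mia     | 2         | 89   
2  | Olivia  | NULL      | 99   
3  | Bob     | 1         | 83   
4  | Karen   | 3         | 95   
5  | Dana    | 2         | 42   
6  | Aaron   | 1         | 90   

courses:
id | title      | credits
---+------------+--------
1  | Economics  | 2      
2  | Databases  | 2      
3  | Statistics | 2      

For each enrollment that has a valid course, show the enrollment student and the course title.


INNER JOIN keeps only enrollments rows whose course_id matches an id in courses. Walk through each enrollment:
  - enrollment 1 (Mia): course_id=2 -> matches Databases
  - enrollment 2 (Olivia): course_id=NULL, no match -> dropped
  - enrollment 3 (Bob): course_id=1 -> matches Economics
  - enrollment 4 (Karen): course_id=3 -> matches Statistics
  - enrollment 5 (Dana): course_id=2 -> matches Databases
  - enrollment 6 (Aaron): course_id=1 -> matches Economics
So 1 of 6 rows is dropped.

SQL:
SELECT a.student, b.title AS course
FROM enrollments a
INNER JOIN courses b ON a.course_id = b.id

Result:
student | course    
--------+-----------
Mia     | Databases 
Bob     | Economics 
Karen   | Statistics
Dana    | Databases 
Aaron   | Economics 


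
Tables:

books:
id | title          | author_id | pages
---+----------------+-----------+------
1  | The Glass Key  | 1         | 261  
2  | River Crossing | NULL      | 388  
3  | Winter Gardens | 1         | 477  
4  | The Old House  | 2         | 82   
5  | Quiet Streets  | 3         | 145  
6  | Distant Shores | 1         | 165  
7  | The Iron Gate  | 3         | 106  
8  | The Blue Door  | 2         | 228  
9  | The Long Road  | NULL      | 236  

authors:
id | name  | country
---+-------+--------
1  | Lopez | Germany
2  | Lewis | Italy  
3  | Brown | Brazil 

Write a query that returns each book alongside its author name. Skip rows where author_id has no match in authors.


INNER JOIN keeps only books rows whose author_id matches an id in authors. Walk through each book:
  - book 1 (The Glass Key): author_id=1 -> matches Lopez
  - book 2 (River Crossing): author_id=NULL, no match -> dropped
  - book 3 (Winter Gardens): author_id=1 -> matches Lopez
  - book 4 (The Old House): author_id=2 -> matches Lewis
  - book 5 (Quiet Streets): author_id=3 -> matches Brown
  - book 6 (Distant Shores): author_id=1 -> matches Lopez
  - book 7 (The Iron Gate): author_id=3 -> matches Brown
  - book 8 (The Blue Door): author_id=2 -> matches Lewis
  - book 9 (The Long Road): author_id=NULL, no match -> dropped
So 2 of 9 rows are dropped.

SQL:
SELECT a.title, b.name AS author
FROM books a
INNER JOIN authors b ON a.author_id = b.id

Result:
title          | author
---------------+-------
The Glass Key  | Lopez 
Winter Gardens | Lopez 
The Old House  | Lewis 
Quiet Streets  | Brown 
Distant Shores | Lopez 
The Iron Gate  | Brown 
The Blue Door  | Lewis 


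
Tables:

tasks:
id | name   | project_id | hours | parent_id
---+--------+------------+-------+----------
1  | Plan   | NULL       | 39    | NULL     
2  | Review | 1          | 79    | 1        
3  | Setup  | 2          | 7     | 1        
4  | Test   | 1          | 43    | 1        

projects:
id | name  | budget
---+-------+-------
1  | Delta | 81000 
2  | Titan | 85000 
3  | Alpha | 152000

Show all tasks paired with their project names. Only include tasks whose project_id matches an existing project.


INNER JOIN keeps only tasks rows whose project_id matches an id in projects. Walk through each task:
  - task 1 (Plan): project_id=NULL, no match -> dropped
  - task 2 (Review): project_id=1 -> matches Delta
  - task 3 (Setup): project_id=2 -> matches Titan
  - task 4 (Test): project_id=1 -> matches Delta
So 1 of 4 rows is dropped.

SQL:
SELECT a.name, b.name AS project
FROM tasks a
INNER JOIN projects b ON a.project_id = b.id

Result:
name   | project
-------+--------
Review | Delta  
Setup  | Titan  
Test   | Delta  


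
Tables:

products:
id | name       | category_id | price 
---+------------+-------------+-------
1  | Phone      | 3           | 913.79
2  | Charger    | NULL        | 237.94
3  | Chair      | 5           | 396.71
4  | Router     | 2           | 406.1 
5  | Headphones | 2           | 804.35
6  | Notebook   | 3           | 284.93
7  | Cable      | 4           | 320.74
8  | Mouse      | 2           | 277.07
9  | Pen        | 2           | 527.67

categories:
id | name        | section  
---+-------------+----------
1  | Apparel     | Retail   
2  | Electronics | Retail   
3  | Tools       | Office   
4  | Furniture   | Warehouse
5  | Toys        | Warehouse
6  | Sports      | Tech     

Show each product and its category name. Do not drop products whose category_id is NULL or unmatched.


LEFT JOIN keeps every row from products (the left table); where category_id has no match in categories, the category columns become NULL. Walk through each product:
  - product 1 (Phone): category_id=3 -> matches Tools
  - product 2 (Charger): category_id=NULL, no match -> kept with NULL
  - product 3 (Chair): category_id=5 -> matches Toys
  - product 4 (Router): category_id=2 -> matches Electronics
  - product 5 (Headphones): category_id=2 -> matches Electronics
  - product 6 (Notebook): category_id=3 -> matches Tools
  - product 7 (Cable): category_id=4 -> matches Furniture
  - product 8 (Mouse): category_id=2 -> matches Electronics
  - product 9 (Pen): category_id=2 -> matches Electronics
All 9 rows appear; 1 has NULL category.

SQL:
SELECT a.name, b.name AS category
FROM products a
LEFT JOIN categories b ON a.category_id = b.id

Result:
name       | category   
-----------+------------
Phone      | Tools      
Charger    | NULL       
Chair      | Toys       
Router     | Electronics
Headphones | Electronics
Notebook   | Tools      
Cable      | Furniture  
Mouse      | Electronics
Pen        | Electronics


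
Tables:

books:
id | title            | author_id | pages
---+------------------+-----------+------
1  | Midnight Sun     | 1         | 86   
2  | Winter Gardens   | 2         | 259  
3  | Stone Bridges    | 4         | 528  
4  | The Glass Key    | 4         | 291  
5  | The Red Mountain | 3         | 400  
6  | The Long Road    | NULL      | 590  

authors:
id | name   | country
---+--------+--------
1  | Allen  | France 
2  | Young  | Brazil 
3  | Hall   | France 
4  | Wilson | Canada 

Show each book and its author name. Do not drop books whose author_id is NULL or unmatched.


LEFT JOIN keeps every row from books (the left table); where author_id has no match in authors, the author columns become NULL. Walk through each book:
  - book 1 (Midnight Sun): author_id=1 -> matches Allen
  - book 2 (Winter Gardens): author_id=2 -> matches Young
  - book 3 (Stone Bridges): author_id=4 -> matches Wilson
  - book 4 (The Glass Key): author_id=4 -> matches Wilson
  - book 5 (The Red Mountain): author_id=3 -> matches Hall
  - book 6 (The Long Road): author_id=NULL, no match -> kept with NULL
All 6 rows appear; 1 has NULL author.

SQL:
SELECT a.title, b.name AS author
FROM books a
LEFT JOIN authors b ON a.author_id = b.id

Result:
title            | author
-----------------+-------
Midnight Sun     | Allen 
Winter Gardens   | Young 
Stone Bridges    | Wilson
The Glass Key    | Wilson
The Red Mountain | Hall  
The Long Road    | NULL  


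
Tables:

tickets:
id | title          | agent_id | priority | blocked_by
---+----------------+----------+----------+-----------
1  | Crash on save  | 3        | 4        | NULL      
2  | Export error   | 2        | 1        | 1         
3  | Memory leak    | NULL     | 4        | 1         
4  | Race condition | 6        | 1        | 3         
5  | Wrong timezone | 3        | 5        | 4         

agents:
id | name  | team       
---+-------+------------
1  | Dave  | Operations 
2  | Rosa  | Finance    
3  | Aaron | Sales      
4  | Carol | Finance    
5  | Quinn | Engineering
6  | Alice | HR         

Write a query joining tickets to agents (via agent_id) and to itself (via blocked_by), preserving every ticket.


Two LEFT JOINs from the same base table tickets: one to agents via agent_id, one to tickets itself via blocked_by. Both are LEFT so every ticket is preserved.
Match against agents:
  - ticket 1 (Crash on save): agent_id=3 -> matches Aaron
  - ticket 2 (Export error): agent_id=2 -> matches Rosa
  - ticket 3 (Memory leak): agent_id=NULL, no match -> kept with NULL
  - ticket 4 (Race condition): agent_id=6 -> matches Alice
  - ticket 5 (Wrong timezone): agent_id=3 -> matches Aaron
Match against tickets (self):
  - ticket 1 (Crash on save): blocked_by=NULL -> NULL
  - ticket 2 (Export error): blocked_by=1 -> Crash on save
  - ticket 3 (Memory leak): blocked_by=1 -> Crash on save
  - ticket 4 (Race condition): blocked_by=3 -> Memory leak
  - ticket 5 (Wrong timezone): blocked_by=4 -> Race condition

SQL:
SELECT a.title, b.name AS agent, c.title AS blocked_by
FROM tickets a
LEFT JOIN agents b ON a.agent_id = b.id
LEFT JOIN tickets c ON a.blocked_by = c.id

Result:
title          | agent | blocked_by    
---------------+-------+---------------
Crash on save  | Aaron | NULL          
Export error   | Rosa  | Crash on save 
Memory leak    | NULL  | Crash on save 
Race condition | Alice | Memory leak   
Wrong timezone | Aaron | Race condition


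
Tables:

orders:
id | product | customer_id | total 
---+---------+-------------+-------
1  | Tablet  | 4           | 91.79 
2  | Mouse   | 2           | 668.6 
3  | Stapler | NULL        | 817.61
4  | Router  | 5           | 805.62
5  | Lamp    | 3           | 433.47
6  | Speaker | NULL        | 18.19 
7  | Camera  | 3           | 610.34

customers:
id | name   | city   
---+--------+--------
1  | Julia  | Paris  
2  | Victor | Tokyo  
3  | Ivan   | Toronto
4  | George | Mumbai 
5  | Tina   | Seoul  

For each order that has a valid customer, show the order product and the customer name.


INNER JOIN keeps only orders rows whose customer_id matches an id in customers. Walk through each order:
  - order 1 (Tablet): customer_id=4 -> matches George
  - order 2 (Mouse): customer_id=2 -> matches Victor
  - order 3 (Stapler): customer_id=NULL, no match -> dropped
  - order 4 (Router): customer_id=5 -> matches Tina
  - order 5 (Lamp): customer_id=3 -> matches Ivan
  - order 6 (Speaker): customer_id=NULL, no match -> dropped
  - order 7 (Camera): customer_id=3 -> matches Ivan
So 2 of 7 rows are dropped.

SQL:
SELECT a.product, b.name AS customer
FROM orders a
INNER JOIN customers b ON a.customer_id = b.id

Result:
product | customer
--------+---------
Tablet  | George  
Mouse   | Victor  
Router  | Tina    
Lamp    | Ivan    
Camera  | Ivan    


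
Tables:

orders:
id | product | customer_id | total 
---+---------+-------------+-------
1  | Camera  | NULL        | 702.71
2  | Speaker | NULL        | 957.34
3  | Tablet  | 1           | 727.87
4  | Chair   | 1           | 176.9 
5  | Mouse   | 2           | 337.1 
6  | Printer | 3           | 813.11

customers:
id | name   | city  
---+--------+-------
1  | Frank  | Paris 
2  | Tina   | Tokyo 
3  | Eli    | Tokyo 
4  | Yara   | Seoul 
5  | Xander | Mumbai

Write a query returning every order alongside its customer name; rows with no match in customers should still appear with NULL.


LEFT JOIN keeps every row from orders (the left table); where customer_id has no match in customers, the customer columns become NULL. Walk through each order:
  - order 1 (Camera): customer_id=NULL, no match -> kept with NULL
  - order 2 (Speaker): customer_id=NULL, no match -> kept with NULL
  - order 3 (Tablet): customer_id=1 -> matches Frank
  - order 4 (Chair): customer_id=1 -> matches Frank
  - order 5 (Mouse): customer_id=2 -> matches Tina
  - order 6 (Printer): customer_id=3 -> matches Eli
All 6 rows appear; 2 have NULL customer.

SQL:
SELECT a.product, b.name AS customer
FROM orders a
LEFT JOIN customers b ON a.customer_id = b.id

Result:
product | customer
--------+---------
Camera  | NULL    
Speaker | NULL    
Tablet  | Frank   
Chair   | Frank   
Mouse   | Tina    
Printer | Eli     


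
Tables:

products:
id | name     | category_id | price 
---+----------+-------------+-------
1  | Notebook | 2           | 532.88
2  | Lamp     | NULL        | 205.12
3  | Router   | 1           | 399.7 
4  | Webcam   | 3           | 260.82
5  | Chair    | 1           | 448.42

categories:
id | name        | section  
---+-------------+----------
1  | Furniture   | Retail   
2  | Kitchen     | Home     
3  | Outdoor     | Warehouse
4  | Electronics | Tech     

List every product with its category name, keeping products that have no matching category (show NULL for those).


LEFT JOIN keeps every row from products (the left table); where category_id has no match in categories, the category columns become NULL. Walk through each product:
  - product 1 (Notebook): category_id=2 -> matches Kitchen
  - product 2 (Lamp): category_id=NULL, no match -> kept with NULL
  - product 3 (Router): category_id=1 -> matches Furniture
  - product 4 (Webcam): category_id=3 -> matches Outdoor
  - product 5 (Chair): category_id=1 -> matches Furniture
All 5 rows appear; 1 has NULL category.

SQL:
SELECT a.name, b.name AS category
FROM products a
LEFT JOIN categories b ON a.category_id = b.id

Result:
name     | category 
---------+----------
Notebook | Kitchen  
Lamp     | NULL     
Router   | Furniture
Webcam   | Outdoor  
Chair    | Furniture


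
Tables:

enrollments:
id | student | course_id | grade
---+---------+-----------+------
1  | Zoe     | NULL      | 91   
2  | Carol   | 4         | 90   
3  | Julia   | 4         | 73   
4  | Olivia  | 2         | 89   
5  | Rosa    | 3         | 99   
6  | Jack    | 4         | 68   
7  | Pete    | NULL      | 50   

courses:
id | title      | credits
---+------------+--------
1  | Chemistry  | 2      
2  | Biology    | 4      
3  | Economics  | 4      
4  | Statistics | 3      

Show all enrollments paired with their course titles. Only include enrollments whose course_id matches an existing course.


INNER JOIN keeps only enrollments rows whose course_id matches an id in courses. Walk through each enrollment:
  - enrollment 1 (Zoe): course_id=NULL, no match -> dropped
  - enrollment 2 (Carol): course_id=4 -> matches Statistics
  - enrollment 3 (Julia): course_id=4 -> matches Statistics
  - enrollment 4 (Olivia): course_id=2 -> matches Biology
  - enrollment 5 (Rosa): course_id=3 -> matches Economics
  - enrollment 6 (Jack): course_id=4 -> matches Statistics
  - enrollment 7 (Pete): course_id=NULL, no match -> dropped
So 2 of 7 rows are dropped.

SQL:
SELECT a.student, b.title AS course
FROM enrollments a
INNER JOIN courses b ON a.course_id = b.id

Result:
student | course    
--------+-----------
Carol   | Statistics
Julia   | Statistics
Olivia  | Biology   
Rosa    | Economics 
Jack    | Statistics


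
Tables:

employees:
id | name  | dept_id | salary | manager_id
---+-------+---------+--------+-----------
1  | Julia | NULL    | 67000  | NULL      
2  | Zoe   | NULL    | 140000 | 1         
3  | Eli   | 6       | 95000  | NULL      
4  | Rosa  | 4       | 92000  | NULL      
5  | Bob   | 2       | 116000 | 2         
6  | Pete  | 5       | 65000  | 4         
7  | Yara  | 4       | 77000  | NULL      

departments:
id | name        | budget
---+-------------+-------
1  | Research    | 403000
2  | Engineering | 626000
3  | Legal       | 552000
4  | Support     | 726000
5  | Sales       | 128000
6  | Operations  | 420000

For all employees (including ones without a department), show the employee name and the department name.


LEFT JOIN keeps every row from employees (the left table); where dept_id has no match in departments, the department columns become NULL. Walk through each employee:
  - employee 1 (Julia): dept_id=NULL, no match -> kept with NULL
  - employee 2 (Zoe): dept_id=NULL, no match -> kept with NULL
  - employee 3 (Eli): dept_id=6 -> matches Operations
  - employee 4 (Rosa): dept_id=4 -> matches Support
  - employee 5 (Bob): dept_id=2 -> matches Engineering
  - employee 6 (Pete): dept_id=5 -> matches Sales
  - employee 7 (Yara): dept_id=4 -> matches Support
All 7 rows appear; 2 have NULL department.

SQL:
SELECT a.name, b.name AS department
FROM employees a
LEFT JOIN departments b ON a.dept_id = b.id

Result:
name  | department 
------+------------
Julia | NULL       
Zoe   | NULL       
Eli   | Operations 
Rosa  | Support    
Bob   | Engineering
Pete  | Sales      
Yara  | Support    


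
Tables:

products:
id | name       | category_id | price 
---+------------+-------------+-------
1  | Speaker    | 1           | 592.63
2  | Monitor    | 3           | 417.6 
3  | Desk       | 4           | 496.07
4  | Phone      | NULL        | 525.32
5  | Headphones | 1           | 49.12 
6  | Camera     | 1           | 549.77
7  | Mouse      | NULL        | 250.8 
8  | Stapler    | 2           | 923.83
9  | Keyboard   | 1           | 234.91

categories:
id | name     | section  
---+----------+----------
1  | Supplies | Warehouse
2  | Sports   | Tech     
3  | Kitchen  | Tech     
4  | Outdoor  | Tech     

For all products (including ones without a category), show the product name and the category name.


LEFT JOIN keeps every row from products (the left table); where category_id has no match in categories, the category columns become NULL. Walk through each product:
  - product 1 (Speaker): category_id=1 -> matches Supplies
  - product 2 (Monitor): category_id=3 -> matches Kitchen
  - product 3 (Desk): category_id=4 -> matches Outdoor
  - product 4 (Phone): category_id=NULL, no match -> kept with NULL
  - product 5 (Headphones): category_id=1 -> matches Supplies
  - product 6 (Camera): category_id=1 -> matches Supplies
  - product 7 (Mouse): category_id=NULL, no match -> kept with NULL
  - product 8 (Stapler): category_id=2 -> matches Sports
  - product 9 (Keyboard): category_id=1 -> matches Supplies
All 9 rows appear; 2 have NULL category.

SQL:
SELECT a.name, b.name AS category
FROM products a
LEFT JOIN categories b ON a.category_id = b.id

Result:
name       | category
-----------+---------
Speaker    | Supplies
Monitor    | Kitchen 
Desk       | Outdoor 
Phone      | NULL    
Headphones | Supplies
Camera     | Supplies
Mouse      | NULL    
Stapler    | Sports  
Keyboard   | Supplies


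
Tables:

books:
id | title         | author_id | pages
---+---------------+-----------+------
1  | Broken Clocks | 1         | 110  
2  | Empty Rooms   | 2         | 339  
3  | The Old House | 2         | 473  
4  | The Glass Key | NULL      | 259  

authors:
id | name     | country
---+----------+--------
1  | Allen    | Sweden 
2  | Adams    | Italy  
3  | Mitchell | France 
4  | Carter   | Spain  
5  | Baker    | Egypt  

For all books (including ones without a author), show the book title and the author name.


LEFT JOIN keeps every row from books (the left table); where author_id has no match in authors, the author columns become NULL. Walk through each book:
  - book 1 (Broken Clocks): author_id=1 -> matches Allen
  - book 2 (Empty Rooms): author_id=2 -> matches Adams
  - book 3 (The Old House): author_id=2 -> matches Adams
  - book 4 (The Glass Key): author_id=NULL, no match -> kept with NULL
All 4 rows appear; 1 has NULL author.

SQL:
SELECT a.title, b.name AS author
FROM books a
LEFT JOIN authors b ON a.author_id = b.id

Result:
title         | author
--------------+-------
Broken Clocks | Allen 
Empty Rooms   | Adams 
The Old House | Adams 
The Glass Key | NULL  


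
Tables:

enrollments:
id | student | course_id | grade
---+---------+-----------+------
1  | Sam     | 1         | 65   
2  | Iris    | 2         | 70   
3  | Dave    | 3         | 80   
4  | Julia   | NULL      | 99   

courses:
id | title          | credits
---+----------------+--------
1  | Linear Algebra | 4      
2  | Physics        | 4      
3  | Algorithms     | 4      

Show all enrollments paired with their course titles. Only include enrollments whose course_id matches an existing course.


INNER JOIN keeps only enrollments rows whose course_id matches an id in courses. Walk through each enrollment:
  - enrollment 1 (Sam): course_id=1 -> matches Linear Algebra
  - enrollment 2 (Iris): course_id=2 -> matches Physics
  - enrollment 3 (Dave): course_id=3 -> matches Algorithms
  - enrollment 4 (Julia): course_id=NULL, no match -> dropped
So 1 of 4 rows is dropped.

SQL:
SELECT a.student, b.title AS course
FROM enrollments a
INNER JOIN courses b ON a.course_id = b.id

Result:
student | course        
--------+---------------
Sam     | Linear Algebra
Iris    | Physics       
Dave    | Algorithms    


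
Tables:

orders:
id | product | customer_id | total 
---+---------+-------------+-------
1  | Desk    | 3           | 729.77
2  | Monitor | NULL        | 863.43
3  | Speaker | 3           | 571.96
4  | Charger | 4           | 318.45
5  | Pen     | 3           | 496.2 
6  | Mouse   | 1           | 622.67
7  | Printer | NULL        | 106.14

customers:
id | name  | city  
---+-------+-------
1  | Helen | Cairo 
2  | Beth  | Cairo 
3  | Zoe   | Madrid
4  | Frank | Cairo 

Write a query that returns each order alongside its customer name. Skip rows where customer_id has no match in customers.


INNER JOIN keeps only orders rows whose customer_id matches an id in customers. Walk through each order:
  - order 1 (Desk): customer_id=3 -> matches Zoe
  - order 2 (Monitor): customer_id=NULL, no match -> dropped
  - order 3 (Speaker): customer_id=3 -> matches Zoe
  - order 4 (Charger): customer_id=4 -> matches Frank
  - order 5 (Pen): customer_id=3 -> matches Zoe
  - order 6 (Mouse): customer_id=1 -> matches Helen
  - order 7 (Printer): customer_id=NULL, no match -> dropped
So 2 of 7 rows are dropped.

SQL:
SELECT a.product, b.name AS customer
FROM orders a
INNER JOIN customers b ON a.customer_id = b.id

Result:
product | customer
--------+---------
Desk    | Zoe     
Speaker | Zoe     
Charger | Frank   
Pen     | Zoe     
Mouse   | Helen   


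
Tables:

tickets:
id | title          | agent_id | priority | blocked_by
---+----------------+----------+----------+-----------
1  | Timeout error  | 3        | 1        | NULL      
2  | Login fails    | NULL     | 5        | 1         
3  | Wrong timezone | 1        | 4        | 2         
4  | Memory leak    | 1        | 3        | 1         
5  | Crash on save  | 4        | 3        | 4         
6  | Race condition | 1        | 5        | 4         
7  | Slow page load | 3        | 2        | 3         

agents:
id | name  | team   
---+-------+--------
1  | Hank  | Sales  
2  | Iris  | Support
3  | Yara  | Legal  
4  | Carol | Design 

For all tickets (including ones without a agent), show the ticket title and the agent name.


LEFT JOIN keeps every row from tickets (the left table); where agent_id has no match in agents, the agent columns become NULL. Walk through each ticket:
  - ticket 1 (Timeout error): agent_id=3 -> matches Yara
  - ticket 2 (Login fails): agent_id=NULL, no match -> kept with NULL
  - ticket 3 (Wrong timezone): agent_id=1 -> matches Hank
  - ticket 4 (Memory leak): agent_id=1 -> matches Hank
  - ticket 5 (Crash on save): agent_id=4 -> matches Carol
  - ticket 6 (Race condition): agent_id=1 -> matches Hank
  - ticket 7 (Slow page load): agent_id=3 -> matches Yara
All 7 rows appear; 1 has NULL agent.

SQL:
SELECT a.title, b.name AS agent
FROM tickets a
LEFT JOIN agents b ON a.agent_id = b.id

Result:
title          | agent
---------------+------
Timeout error  | Yara 
Login fails    | NULL 
Wrong timezone | Hank 
Memory leak    | Hank 
Crash on save  | Carol
Race condition | Hank 
Slow page load | Yara 


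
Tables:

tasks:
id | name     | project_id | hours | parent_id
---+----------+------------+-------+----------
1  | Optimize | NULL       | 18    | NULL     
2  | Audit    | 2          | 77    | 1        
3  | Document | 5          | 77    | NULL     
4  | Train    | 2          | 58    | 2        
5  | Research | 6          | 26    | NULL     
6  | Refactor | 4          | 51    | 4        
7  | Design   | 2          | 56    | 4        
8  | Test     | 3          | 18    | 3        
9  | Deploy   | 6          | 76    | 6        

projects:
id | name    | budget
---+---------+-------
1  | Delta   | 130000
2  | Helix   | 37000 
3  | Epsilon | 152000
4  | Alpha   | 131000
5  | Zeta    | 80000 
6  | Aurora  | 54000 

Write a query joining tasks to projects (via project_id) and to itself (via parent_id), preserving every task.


Two LEFT JOINs from the same base table tasks: one to projects via project_id, one to tasks itself via parent_id. Both are LEFT so every task is preserved.
Match against projects:
  - task 1 (Optimize): project_id=NULL, no match -> kept with NULL
  - task 2 (Audit): project_id=2 -> matches Helix
  - task 3 (Document): project_id=5 -> matches Zeta
  - task 4 (Train): project_id=2 -> matches Helix
  - task 5 (Research): project_id=6 -> matches Aurora
  - task 6 (Refactor): project_id=4 -> matches Alpha
  - task 7 (Design): project_id=2 -> matches Helix
  - task 8 (Test): project_id=3 -> matches Epsilon
  - task 9 (Deploy): project_id=6 -> matches Aurora
Match against tasks (self):
  - task 1 (Optimize): parent_id=NULL -> NULL
  - task 2 (Audit): parent_id=1 -> Optimize
  - task 3 (Document): parent_id=NULL -> NULL
  - task 4 (Train): parent_id=2 -> Audit
  - task 5 (Research): parent_id=NULL -> NULL
  - task 6 (Refactor): parent_id=4 -> Train
  - task 7 (Design): parent_id=4 -> Train
  - task 8 (Test): parent_id=3 -> Document
  - task 9 (Deploy): parent_id=6 -> Refactor

SQL:
SELECT a.name, b.name AS project, c.name AS parent
FROM tasks a
LEFT JOIN projects b ON a.project_id = b.id
LEFT JOIN tasks c ON a.parent_id = c.id

Result:
name     | project | parent  
---------+---------+---------
Optimize | NULL    | NULL    
Audit    | Helix   | Optimize
Document | Zeta    | NULL    
Train    | Helix   | Audit   
Research | Aurora  | NULL    
Refactor | Alpha   | Train   
Design   | Helix   | Train   
Test     | Epsilon | Document
Deploy   | Aurora  | Refactor


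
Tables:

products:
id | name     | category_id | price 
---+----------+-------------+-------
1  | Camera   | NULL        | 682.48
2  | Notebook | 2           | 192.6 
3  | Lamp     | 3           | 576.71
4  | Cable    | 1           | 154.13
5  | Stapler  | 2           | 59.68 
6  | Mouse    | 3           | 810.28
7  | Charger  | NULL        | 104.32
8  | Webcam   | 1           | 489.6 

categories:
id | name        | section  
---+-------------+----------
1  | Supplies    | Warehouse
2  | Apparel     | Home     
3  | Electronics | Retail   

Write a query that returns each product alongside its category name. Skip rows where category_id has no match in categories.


INNER JOIN keeps only products rows whose category_id matches an id in categories. Walk through each product:
  - product 1 (Camera): category_id=NULL, no match -> dropped
  - product 2 (Notebook): category_id=2 -> matches Apparel
  - product 3 (Lamp): category_id=3 -> matches Electronics
  - product 4 (Cable): category_id=1 -> matches Supplies
  - product 5 (Stapler): category_id=2 -> matches Apparel
  - product 6 (Mouse): category_id=3 -> matches Electronics
  - product 7 (Charger): category_id=NULL, no match -> dropped
  - product 8 (Webcam): category_id=1 -> matches Supplies
So 2 of 8 rows are dropped.

SQL:
SELECT a.name, b.name AS category
FROM products a
INNER JOIN categories b ON a.category_id = b.id

Result:
name     | category   
---------+------------
Notebook | Apparel    
Lamp     | Electronics
Cable    | Supplies   
Stapler  | Apparel    
Mouse    | Electronics
Webcam   | Supplies   


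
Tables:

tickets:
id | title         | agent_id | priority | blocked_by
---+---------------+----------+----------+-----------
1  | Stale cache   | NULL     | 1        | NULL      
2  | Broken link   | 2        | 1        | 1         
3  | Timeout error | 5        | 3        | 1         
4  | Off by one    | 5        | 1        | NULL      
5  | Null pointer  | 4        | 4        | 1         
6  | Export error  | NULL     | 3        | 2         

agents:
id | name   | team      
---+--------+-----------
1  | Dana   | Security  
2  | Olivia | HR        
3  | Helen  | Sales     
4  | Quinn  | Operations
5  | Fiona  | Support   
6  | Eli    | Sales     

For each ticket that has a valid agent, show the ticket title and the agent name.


INNER JOIN keeps only tickets rows whose agent_id matches an id in agents. Walk through each ticket:
  - ticket 1 (Stale cache): agent_id=NULL, no match -> dropped
  - ticket 2 (Broken link): agent_id=2 -> matches Olivia
  - ticket 3 (Timeout error): agent_id=5 -> matches Fiona
  - ticket 4 (Off by one): agent_id=5 -> matches Fiona
  - ticket 5 (Null pointer): agent_id=4 -> matches Quinn
  - ticket 6 (Export error): agent_id=NULL, no match -> dropped
So 2 of 6 rows are dropped.

SQL:
SELECT a.title, b.name AS agent
FROM tickets a
INNER JOIN agents b ON a.agent_id = b.id

Result:
title         | agent 
--------------+-------
Broken link   | Olivia
Timeout error | Fiona 
Off by one    | Fiona 
Null pointer  | Quinn 


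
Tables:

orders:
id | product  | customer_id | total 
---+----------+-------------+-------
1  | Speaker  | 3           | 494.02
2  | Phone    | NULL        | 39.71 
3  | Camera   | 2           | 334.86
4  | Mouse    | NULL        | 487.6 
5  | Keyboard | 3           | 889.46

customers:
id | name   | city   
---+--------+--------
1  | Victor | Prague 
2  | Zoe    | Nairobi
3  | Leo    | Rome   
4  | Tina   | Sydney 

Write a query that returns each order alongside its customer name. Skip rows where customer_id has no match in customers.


INNER JOIN keeps only orders rows whose customer_id matches an id in customers. Walk through each order:
  - order 1 (Speaker): customer_id=3 -> matches Leo
  - order 2 (Phone): customer_id=NULL, no match -> dropped
  - order 3 (Camera): customer_id=2 -> matches Zoe
  - order 4 (Mouse): customer_id=NULL, no match -> dropped
  - order 5 (Keyboard): customer_id=3 -> matches Leo
So 2 of 5 rows are dropped.

SQL:
SELECT a.product, b.name AS customer
FROM orders a
INNER JOIN customers b ON a.customer_id = b.id

Result:
product  | customer
---------+---------
Speaker  | Leo     
Camera   | Zoe     
Keyboard | Leo     


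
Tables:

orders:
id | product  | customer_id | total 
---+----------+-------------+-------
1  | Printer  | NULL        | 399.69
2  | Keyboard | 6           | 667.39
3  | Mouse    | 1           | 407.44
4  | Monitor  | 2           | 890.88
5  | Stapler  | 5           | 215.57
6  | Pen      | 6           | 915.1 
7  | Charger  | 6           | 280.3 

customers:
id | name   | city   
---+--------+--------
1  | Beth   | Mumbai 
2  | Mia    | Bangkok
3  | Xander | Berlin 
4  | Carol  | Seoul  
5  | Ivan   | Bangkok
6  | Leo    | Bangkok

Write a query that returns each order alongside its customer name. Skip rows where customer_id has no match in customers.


INNER JOIN keeps only orders rows whose customer_id matches an id in customers. Walk through each order:
  - order 1 (Printer): customer_id=NULL, no match -> dropped
  - order 2 (Keyboard): customer_id=6 -> matches Leo
  - order 3 (Mouse): customer_id=1 -> matches Beth
  - order 4 (Monitor): customer_id=2 -> matches Mia
  - order 5 (Stapler): customer_id=5 -> matches Ivan
  - order 6 (Pen): customer_id=6 -> matches Leo
  - order 7 (Charger): customer_id=6 -> matches Leo
So 1 of 7 rows is dropped.

SQL:
SELECT a.product, b.name AS customer
FROM orders a
INNER JOIN customers b ON a.customer_id = b.id

Result:
product  | customer
---------+---------
Keyboard | Leo     
Mouse    | Beth    
Monitor  | Mia     
Stapler  | Ivan    
Pen      | Leo     
Charger  | Leo     


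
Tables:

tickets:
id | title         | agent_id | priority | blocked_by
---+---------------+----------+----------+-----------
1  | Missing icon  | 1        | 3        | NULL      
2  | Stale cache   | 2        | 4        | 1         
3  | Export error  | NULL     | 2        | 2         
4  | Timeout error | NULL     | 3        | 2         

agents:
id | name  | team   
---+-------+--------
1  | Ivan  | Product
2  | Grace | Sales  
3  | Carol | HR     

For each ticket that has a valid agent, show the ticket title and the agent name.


INNER JOIN keeps only tickets rows whose agent_id matches an id in agents. Walk through each ticket:
  - ticket 1 (Missing icon): agent_id=1 -> matches Ivan
  - ticket 2 (Stale cache): agent_id=2 -> matches Grace
  - ticket 3 (Export error): agent_id=NULL, no match -> dropped
  - ticket 4 (Timeout error): agent_id=NULL, no match -> dropped
So 2 of 4 rows are dropped.

SQL:
SELECT a.title, b.name AS agent
FROM tickets a
INNER JOIN agents b ON a.agent_id = b.id

Result:
title        | agent
-------------+------
Missing icon | Ivan 
Stale cache  | Grace


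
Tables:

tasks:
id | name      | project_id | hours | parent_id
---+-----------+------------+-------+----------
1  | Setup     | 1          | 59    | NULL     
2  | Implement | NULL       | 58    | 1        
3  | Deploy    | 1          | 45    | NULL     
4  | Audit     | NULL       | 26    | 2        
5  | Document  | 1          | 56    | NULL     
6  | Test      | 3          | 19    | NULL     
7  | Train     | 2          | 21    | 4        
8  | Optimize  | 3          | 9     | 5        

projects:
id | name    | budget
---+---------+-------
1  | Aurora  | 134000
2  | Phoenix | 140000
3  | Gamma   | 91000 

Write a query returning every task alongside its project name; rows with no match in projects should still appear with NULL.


LEFT JOIN keeps every row from tasks (the left table); where project_id has no match in projects, the project columns become NULL. Walk through each task:
  - task 1 (Setup): project_id=1 -> matches Aurora
  - task 2 (Implement): project_id=NULL, no match -> kept with NULL
  - task 3 (Deploy): project_id=1 -> matches Aurora
  - task 4 (Audit): project_id=NULL, no match -> kept with NULL
  - task 5 (Document): project_id=1 -> matches Aurora
  - task 6 (Test): project_id=3 -> matches Gamma
  - task 7 (Train): project_id=2 -> matches Phoenix
  - task 8 (Optimize): project_id=3 -> matches Gamma
All 8 rows appear; 2 have NULL project.

SQL:
SELECT a.name, b.name AS project
FROM tasks a
LEFT JOIN projects b ON a.project_id = b.id

Result:
name      | project
----------+--------
Setup     | Aurora 
Implement | NULL   
Deploy    | Aurora 
Audit     | NULL   
Document  | Aurora 
Test      | Gamma  
Train     | Phoenix
Optimize  | Gamma  


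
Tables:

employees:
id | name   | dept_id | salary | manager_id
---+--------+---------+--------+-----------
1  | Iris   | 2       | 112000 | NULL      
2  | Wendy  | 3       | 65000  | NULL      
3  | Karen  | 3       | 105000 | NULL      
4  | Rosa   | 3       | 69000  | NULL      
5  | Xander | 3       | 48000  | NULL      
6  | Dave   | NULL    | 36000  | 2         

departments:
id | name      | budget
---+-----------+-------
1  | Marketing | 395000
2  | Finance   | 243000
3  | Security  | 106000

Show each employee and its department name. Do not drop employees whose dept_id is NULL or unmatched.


LEFT JOIN keeps every row from employees (the left table); where dept_id has no match in departments, the department columns become NULL. Walk through each employee:
  - employee 1 (Iris): dept_id=2 -> matches Finance
  - employee 2 (Wendy): dept_id=3 -> matches Security
  - employee 3 (Karen): dept_id=3 -> matches Security
  - employee 4 (Rosa): dept_id=3 -> matches Security
  - employee 5 (Xander): dept_id=3 -> matches Security
  - employee 6 (Dave): dept_id=NULL, no match -> kept with NULL
All 6 rows appear; 1 has NULL department.

SQL:
SELECT a.name, b.name AS department
FROM employees a
LEFT JOIN departments b ON a.dept_id = b.id

Result:
name   | department
-------+-----------
Iris   | Finance   
Wendy  | Security  
Karen  | Security  
Rosa   | Security  
Xander | Security  
Dave   | NULL      
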